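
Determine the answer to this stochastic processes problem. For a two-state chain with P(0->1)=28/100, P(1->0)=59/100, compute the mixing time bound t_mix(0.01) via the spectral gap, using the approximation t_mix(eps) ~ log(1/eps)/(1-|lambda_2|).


lambda_2 = |1 - p01 - p10| = |1 - 0.2800 - 0.5900| = 0.1300
t_mix ~ log(1/eps)/(1 - |lambda_2|)
= log(100)/(1 - 0.1300) = 4.6052/0.8700
= 5.2933

5.2933


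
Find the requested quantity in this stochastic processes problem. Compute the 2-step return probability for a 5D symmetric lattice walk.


P(return in 2 steps) = P(reverse first step) = 1/(2d)
= 1/10
= 0.1000

0.1000


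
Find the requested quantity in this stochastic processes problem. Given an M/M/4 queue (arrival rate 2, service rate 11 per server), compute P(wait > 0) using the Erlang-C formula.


a = lambda/mu = 0.1818
rho = a/c = 0.0455
Erlang-C formula applied:
C(c,a) = 3.9772e-05

3.9772e-05


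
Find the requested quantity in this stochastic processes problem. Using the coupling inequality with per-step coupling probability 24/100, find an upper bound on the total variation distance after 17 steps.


TV distance bound <= (1-delta)^n
= (1 - 0.2400)^17
= 0.7600^17
= 0.0094

0.0094


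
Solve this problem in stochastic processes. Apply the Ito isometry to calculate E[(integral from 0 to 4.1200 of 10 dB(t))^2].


By Ito isometry: E[(int f dB)^2] = int f^2 dt
= 10^2 * 4.1200
= 100 * 4.1200 = 412.0000

412.0000


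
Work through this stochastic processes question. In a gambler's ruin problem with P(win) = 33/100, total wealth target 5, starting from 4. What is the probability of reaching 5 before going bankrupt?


Gambler's ruin formula:
r = q/p = 0.6700/0.3300 = 2.0303
P(win) = (1 - r^i)/(1 - r^N)
= (1 - 2.0303^4)/(1 - 2.0303^5)
= 0.4774

0.4774


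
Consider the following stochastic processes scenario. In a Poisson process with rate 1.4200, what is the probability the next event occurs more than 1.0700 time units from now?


P(X > t) = exp(-lambda * t)
= exp(-1.4200 * 1.0700)
= exp(-1.5194) = 0.2188

0.2188


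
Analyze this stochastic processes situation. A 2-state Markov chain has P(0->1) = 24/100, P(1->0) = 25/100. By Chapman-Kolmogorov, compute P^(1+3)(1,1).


P^4 = P^1 * P^3
Computing via matrix multiplication of the transition matrix.
Entry (1,1) of P^4 = 0.5243

0.5243


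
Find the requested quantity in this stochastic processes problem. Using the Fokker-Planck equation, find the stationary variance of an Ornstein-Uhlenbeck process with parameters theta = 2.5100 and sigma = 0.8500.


Stationary variance = sigma^2 / (2*theta)
= 0.8500^2 / (2*2.5100)
= 0.7225 / 5.0200
= 0.1439

0.1439


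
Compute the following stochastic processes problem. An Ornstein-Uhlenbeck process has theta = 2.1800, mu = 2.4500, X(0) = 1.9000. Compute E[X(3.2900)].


E[X(t)] = mu + (X(0) - mu)*exp(-theta*t)
= 2.4500 + (1.9000 - 2.4500)*exp(-2.1800*3.2900)
= 2.4500 + -0.5500 * 7.6763e-04
= 2.4496

2.4496


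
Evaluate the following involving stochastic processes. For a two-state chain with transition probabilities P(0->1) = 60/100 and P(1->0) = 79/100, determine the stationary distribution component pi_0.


Stationary distribution: pi_0 = p10/(p01+p10), pi_1 = p01/(p01+p10)
p01 = 0.6000, p10 = 0.7900
pi_0 = 0.5683

0.5683


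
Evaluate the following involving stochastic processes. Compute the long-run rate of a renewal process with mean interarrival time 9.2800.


Long-run renewal rate = 1/E(X)
= 1/9.2800
= 0.1078

0.1078


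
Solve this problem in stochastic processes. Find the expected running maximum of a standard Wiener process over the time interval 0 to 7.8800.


E(max B(s)) = sqrt(2t/pi)
= sqrt(2*7.8800/pi)
= sqrt(5.0166)
= 2.2398

2.2398


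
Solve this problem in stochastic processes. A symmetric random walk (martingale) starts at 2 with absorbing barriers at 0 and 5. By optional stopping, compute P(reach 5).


By optional stopping theorem: E(M at tau) = M(0) = 2
P(hit 5)*5 + P(hit 0)*0 = 2
P(hit 5) = (2 - 0)/(5 - 0) = 2/5 = 0.4000

0.4000


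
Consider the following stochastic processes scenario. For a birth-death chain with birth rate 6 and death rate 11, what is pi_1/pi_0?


For birth-death process, pi_n/pi_0 = (lambda/mu)^n
= (6/11)^1
= 0.5455

0.5455


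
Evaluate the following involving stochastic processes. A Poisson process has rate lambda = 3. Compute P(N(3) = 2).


P(N(t)=k) = (lambda*t)^k * exp(-lambda*t) / k!
lambda*t = 9
= 9^2 * exp(-9) / 2!
= 81 * 1.2341e-04 / 2
= 0.0050

0.0050


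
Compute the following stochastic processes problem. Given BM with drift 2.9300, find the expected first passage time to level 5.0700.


Expected first passage time = a/mu
= 5.0700/2.9300
= 1.7304

1.7304


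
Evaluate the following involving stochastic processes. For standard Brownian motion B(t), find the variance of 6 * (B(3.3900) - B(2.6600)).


Var(alpha*(B(t)-B(s))) = alpha^2 * (t-s)
= 6^2 * (3.3900 - 2.6600)
= 36 * 0.7300
= 26.2800

26.2800


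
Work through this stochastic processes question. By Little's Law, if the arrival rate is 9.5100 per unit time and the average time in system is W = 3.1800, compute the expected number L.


Little's Law: L = lambda * W
= 9.5100 * 3.1800
= 30.2418

30.2418


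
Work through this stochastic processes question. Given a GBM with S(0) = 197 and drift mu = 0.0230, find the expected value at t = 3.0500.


E[S(t)] = S(0) * exp(mu * t)
= 197 * exp(0.0230 * 3.0500)
= 197 * 1.0727
= 211.3158

211.3158


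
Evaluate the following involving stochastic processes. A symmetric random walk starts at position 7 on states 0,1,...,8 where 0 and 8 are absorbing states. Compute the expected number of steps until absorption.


For symmetric RW on 0,...,N with absorbing barriers, E(i) = i*(N-i)
E(7) = 7 * 1 = 7

7


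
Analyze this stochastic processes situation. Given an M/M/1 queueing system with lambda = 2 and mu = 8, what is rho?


rho = lambda/mu
= 2/8
= 0.2500

0.2500


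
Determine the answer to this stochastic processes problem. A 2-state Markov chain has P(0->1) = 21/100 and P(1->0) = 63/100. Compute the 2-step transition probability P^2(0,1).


Computing P^2 by matrix multiplication.
P = [[0.7900, 0.2100], [0.6300, 0.3700]]
After raising P to the power 2:
P^2(0,1) = 0.2436

0.2436


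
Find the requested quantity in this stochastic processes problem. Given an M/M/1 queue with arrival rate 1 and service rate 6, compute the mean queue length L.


rho = 1/6 = 0.1667
L = rho/(1-rho)
= 0.1667/0.8333
= 0.2000

0.2000


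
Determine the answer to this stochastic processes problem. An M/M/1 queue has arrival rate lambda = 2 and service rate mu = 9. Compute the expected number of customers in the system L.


rho = 2/9 = 0.2222
L = rho/(1-rho)
= 0.2222/0.7778
= 0.2857

0.2857


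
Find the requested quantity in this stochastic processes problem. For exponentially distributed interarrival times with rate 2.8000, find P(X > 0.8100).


P(X > t) = exp(-lambda * t)
= exp(-2.8000 * 0.8100)
= exp(-2.2680) = 0.1035

0.1035


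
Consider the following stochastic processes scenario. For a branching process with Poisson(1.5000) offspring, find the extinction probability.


Since mu = 1.5000 > 1, extinction prob q < 1.
Solve s = exp(mu*(s-1)) iteratively.
q = 0.4172

0.4172


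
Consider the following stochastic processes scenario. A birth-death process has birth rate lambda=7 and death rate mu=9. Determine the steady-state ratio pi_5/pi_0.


For birth-death process, pi_n/pi_0 = (lambda/mu)^n
= (7/9)^5
= 0.2846

0.2846


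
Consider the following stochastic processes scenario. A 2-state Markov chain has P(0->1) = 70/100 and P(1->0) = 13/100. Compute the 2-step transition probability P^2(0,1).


Computing P^2 by matrix multiplication.
P = [[0.3000, 0.7000], [0.1300, 0.8700]]
After raising P to the power 2:
P^2(0,1) = 0.8190

0.8190


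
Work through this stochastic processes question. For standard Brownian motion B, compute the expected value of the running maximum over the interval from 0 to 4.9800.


E(max B(s)) = sqrt(2t/pi)
= sqrt(2*4.9800/pi)
= sqrt(3.1704)
= 1.7806

1.7806


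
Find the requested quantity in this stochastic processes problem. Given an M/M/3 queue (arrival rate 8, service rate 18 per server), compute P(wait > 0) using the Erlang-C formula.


a = lambda/mu = 0.4444
rho = a/c = 0.1481
Erlang-C formula applied:
C(c,a) = 0.0110

0.0110


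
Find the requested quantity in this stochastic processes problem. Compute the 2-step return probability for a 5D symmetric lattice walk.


P(return in 2 steps) = P(reverse first step) = 1/(2d)
= 1/10
= 0.1000

0.1000


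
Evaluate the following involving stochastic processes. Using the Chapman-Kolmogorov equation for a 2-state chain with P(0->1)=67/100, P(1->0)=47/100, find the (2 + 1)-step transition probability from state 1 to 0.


P^3 = P^2 * P^1
Computing via matrix multiplication of the transition matrix.
Entry (1,0) of P^3 = 0.4134

0.4134


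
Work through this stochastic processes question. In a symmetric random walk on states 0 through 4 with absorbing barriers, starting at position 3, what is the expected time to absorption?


For symmetric RW on 0,...,N with absorbing barriers, E(i) = i*(N-i)
E(3) = 3 * 1 = 3

3


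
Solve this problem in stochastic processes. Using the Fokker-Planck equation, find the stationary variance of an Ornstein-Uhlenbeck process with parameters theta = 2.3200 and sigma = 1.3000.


Stationary variance = sigma^2 / (2*theta)
= 1.3000^2 / (2*2.3200)
= 1.6900 / 4.6400
= 0.3642

0.3642


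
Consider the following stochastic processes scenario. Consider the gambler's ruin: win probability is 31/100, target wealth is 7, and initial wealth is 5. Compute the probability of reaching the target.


Gambler's ruin formula:
r = q/p = 0.6900/0.3100 = 2.2258
P(win) = (1 - r^i)/(1 - r^N)
= (1 - 2.2258^5)/(1 - 2.2258^7)
= 0.1989

0.1989


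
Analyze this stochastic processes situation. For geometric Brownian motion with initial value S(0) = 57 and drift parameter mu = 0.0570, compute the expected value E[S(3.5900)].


E[S(t)] = S(0) * exp(mu * t)
= 57 * exp(0.0570 * 3.5900)
= 57 * 1.2271
= 69.9430

69.9430


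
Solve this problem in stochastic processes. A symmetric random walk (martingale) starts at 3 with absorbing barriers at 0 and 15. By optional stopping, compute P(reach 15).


By optional stopping theorem: E(M at tau) = M(0) = 3
P(hit 15)*15 + P(hit 0)*0 = 3
P(hit 15) = (3 - 0)/(15 - 0) = 1/5 = 0.2000

0.2000


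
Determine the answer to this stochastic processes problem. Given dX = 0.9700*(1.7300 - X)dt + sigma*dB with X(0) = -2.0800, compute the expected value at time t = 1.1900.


E[X(t)] = mu + (X(0) - mu)*exp(-theta*t)
= 1.7300 + (-2.0800 - 1.7300)*exp(-0.9700*1.1900)
= 1.7300 + -3.8100 * 0.3153
= 0.5288

0.5288


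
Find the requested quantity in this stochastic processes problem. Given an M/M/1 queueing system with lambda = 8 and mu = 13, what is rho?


rho = lambda/mu
= 8/13
= 0.6154

0.6154


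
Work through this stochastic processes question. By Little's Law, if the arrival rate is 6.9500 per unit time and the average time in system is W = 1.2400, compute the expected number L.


Little's Law: L = lambda * W
= 6.9500 * 1.2400
= 8.6180

8.6180


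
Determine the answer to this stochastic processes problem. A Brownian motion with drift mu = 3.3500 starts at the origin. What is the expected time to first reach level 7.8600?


Expected first passage time = a/mu
= 7.8600/3.3500
= 2.3463

2.3463


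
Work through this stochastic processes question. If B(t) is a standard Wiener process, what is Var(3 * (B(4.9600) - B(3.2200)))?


Var(alpha*(B(t)-B(s))) = alpha^2 * (t-s)
= 3^2 * (4.9600 - 3.2200)
= 9 * 1.7400
= 15.6600

15.6600


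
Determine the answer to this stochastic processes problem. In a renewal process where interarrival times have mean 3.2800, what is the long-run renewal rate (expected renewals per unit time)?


Long-run renewal rate = 1/E(X)
= 1/3.2800
= 0.3049

0.3049


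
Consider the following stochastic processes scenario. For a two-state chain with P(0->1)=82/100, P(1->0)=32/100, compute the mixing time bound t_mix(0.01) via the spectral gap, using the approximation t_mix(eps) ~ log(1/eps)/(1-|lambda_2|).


lambda_2 = |1 - p01 - p10| = |1 - 0.8200 - 0.3200| = 0.1400
t_mix ~ log(1/eps)/(1 - |lambda_2|)
= log(100)/(1 - 0.1400) = 4.6052/0.8600
= 5.3548

5.3548


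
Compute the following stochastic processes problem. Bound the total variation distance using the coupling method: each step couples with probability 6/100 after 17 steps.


TV distance bound <= (1-delta)^n
= (1 - 0.0600)^17
= 0.9400^17
= 0.3493

0.3493


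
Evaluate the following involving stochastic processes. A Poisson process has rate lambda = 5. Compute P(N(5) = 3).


P(N(t)=k) = (lambda*t)^k * exp(-lambda*t) / k!
lambda*t = 25
= 25^3 * exp(-25) / 3!
= 15625 * 1.3888e-11 / 6
= 3.6167e-08

3.6167e-08


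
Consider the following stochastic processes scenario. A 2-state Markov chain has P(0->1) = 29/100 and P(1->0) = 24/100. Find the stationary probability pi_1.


Stationary distribution: pi_0 = p10/(p01+p10), pi_1 = p01/(p01+p10)
p01 = 0.2900, p10 = 0.2400
pi_1 = 0.5472

0.5472


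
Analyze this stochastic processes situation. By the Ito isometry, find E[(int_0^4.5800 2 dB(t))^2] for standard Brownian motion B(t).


By Ito isometry: E[(int f dB)^2] = int f^2 dt
= 2^2 * 4.5800
= 4 * 4.5800 = 18.3200

18.3200


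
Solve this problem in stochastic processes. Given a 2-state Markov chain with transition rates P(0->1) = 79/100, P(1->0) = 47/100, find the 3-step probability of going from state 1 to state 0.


Computing P^3 by matrix multiplication.
P = [[0.2100, 0.7900], [0.4700, 0.5300]]
After raising P to the power 3:
P^3(1,0) = 0.3796

0.3796


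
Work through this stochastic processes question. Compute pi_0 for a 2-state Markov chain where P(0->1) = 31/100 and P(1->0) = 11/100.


Stationary distribution: pi_0 = p10/(p01+p10), pi_1 = p01/(p01+p10)
p01 = 0.3100, p10 = 0.1100
pi_0 = 0.2619

0.2619


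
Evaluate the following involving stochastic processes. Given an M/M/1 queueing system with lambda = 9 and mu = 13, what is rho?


rho = lambda/mu
= 9/13
= 0.6923

0.6923


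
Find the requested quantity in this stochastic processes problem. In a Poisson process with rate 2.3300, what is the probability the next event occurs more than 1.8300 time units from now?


P(X > t) = exp(-lambda * t)
= exp(-2.3300 * 1.8300)
= exp(-4.2639) = 0.0141

0.0141


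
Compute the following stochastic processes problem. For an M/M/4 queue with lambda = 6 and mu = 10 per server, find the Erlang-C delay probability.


a = lambda/mu = 0.6000
rho = a/c = 0.1500
Erlang-C formula applied:
C(c,a) = 0.0035

0.0035


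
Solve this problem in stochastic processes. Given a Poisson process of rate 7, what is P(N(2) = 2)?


P(N(t)=k) = (lambda*t)^k * exp(-lambda*t) / k!
lambda*t = 14
= 14^2 * exp(-14) / 2!
= 196 * 8.3153e-07 / 2
= 8.1490e-05

8.1490e-05


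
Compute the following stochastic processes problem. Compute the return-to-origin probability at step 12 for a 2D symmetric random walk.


P = C(12,6)^2 / 4^12
= 924^2 / 16777216
= 853776 / 16777216
= 0.0509

0.0509


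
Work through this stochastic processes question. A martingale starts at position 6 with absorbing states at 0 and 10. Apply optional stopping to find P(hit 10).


By optional stopping theorem: E(M at tau) = M(0) = 6
P(hit 10)*10 + P(hit 0)*0 = 6
P(hit 10) = (6 - 0)/(10 - 0) = 3/5 = 0.6000

0.6000


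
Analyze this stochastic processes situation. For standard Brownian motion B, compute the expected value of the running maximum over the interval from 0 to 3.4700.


E(max B(s)) = sqrt(2t/pi)
= sqrt(2*3.4700/pi)
= sqrt(2.2091)
= 1.4863

1.4863


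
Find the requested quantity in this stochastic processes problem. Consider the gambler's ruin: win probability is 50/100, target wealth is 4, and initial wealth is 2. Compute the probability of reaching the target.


p = 1/2: P(win) = i/N = 2/4
= 0.5000

0.5000


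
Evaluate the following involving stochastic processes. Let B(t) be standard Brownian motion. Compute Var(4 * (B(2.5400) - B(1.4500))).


Var(alpha*(B(t)-B(s))) = alpha^2 * (t-s)
= 4^2 * (2.5400 - 1.4500)
= 16 * 1.0900
= 17.4400

17.4400


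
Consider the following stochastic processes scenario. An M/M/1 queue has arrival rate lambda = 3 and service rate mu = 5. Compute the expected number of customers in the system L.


rho = 3/5 = 0.6000
L = rho/(1-rho)
= 0.6000/0.4000
= 1.5000

1.5000


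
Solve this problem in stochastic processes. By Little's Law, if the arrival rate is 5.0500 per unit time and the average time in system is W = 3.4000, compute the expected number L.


Little's Law: L = lambda * W
= 5.0500 * 3.4000
= 17.1700

17.1700


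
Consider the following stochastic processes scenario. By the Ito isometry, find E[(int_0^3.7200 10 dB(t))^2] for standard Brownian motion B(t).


By Ito isometry: E[(int f dB)^2] = int f^2 dt
= 10^2 * 3.7200
= 100 * 3.7200 = 372.0000

372.0000


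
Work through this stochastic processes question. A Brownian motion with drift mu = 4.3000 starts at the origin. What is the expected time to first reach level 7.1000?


Expected first passage time = a/mu
= 7.1000/4.3000
= 1.6512

1.6512


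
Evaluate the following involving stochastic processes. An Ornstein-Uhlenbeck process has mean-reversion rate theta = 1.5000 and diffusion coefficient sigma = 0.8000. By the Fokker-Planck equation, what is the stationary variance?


Stationary variance = sigma^2 / (2*theta)
= 0.8000^2 / (2*1.5000)
= 0.6400 / 3.0000
= 0.2133

0.2133


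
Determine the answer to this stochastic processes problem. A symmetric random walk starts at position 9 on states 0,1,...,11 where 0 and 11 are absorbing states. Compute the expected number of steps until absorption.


For symmetric RW on 0,...,N with absorbing barriers, E(i) = i*(N-i)
E(9) = 9 * 2 = 18

18


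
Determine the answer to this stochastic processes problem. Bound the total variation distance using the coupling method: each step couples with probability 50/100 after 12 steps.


TV distance bound <= (1-delta)^n
= (1 - 0.5000)^12
= 0.5000^12
= 2.4414e-04

2.4414e-04


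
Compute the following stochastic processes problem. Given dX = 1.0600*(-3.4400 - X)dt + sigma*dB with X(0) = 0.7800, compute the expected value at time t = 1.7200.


E[X(t)] = mu + (X(0) - mu)*exp(-theta*t)
= -3.4400 + (0.7800 - -3.4400)*exp(-1.0600*1.7200)
= -3.4400 + 4.2200 * 0.1615
= -2.7584

-2.7584


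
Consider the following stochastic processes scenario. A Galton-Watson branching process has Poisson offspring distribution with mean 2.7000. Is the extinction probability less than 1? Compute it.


Since mu = 2.7000 > 1, extinction prob q < 1.
Solve s = exp(mu*(s-1)) iteratively.
q = 0.0844

0.0844


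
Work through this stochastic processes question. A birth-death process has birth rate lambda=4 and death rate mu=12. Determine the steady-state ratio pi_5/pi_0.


For birth-death process, pi_n/pi_0 = (lambda/mu)^n
= (4/12)^5
= 0.0041

0.0041


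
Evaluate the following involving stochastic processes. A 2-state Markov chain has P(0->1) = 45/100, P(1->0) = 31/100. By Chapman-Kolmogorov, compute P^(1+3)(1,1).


P^4 = P^1 * P^3
Computing via matrix multiplication of the transition matrix.
Entry (1,1) of P^4 = 0.5935

0.5935


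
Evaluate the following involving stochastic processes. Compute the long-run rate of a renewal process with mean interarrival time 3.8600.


Long-run renewal rate = 1/E(X)
= 1/3.8600
= 0.2591

0.2591


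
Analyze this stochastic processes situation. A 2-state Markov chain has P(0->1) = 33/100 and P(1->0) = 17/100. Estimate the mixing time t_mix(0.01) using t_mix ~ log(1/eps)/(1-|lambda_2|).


lambda_2 = |1 - p01 - p10| = |1 - 0.3300 - 0.1700| = 0.5000
t_mix ~ log(1/eps)/(1 - |lambda_2|)
= log(100)/(1 - 0.5000) = 4.6052/0.5000
= 9.2103

9.2103


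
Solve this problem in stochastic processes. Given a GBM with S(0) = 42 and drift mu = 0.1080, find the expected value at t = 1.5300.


E[S(t)] = S(0) * exp(mu * t)
= 42 * exp(0.1080 * 1.5300)
= 42 * 1.1797
= 49.5464

49.5464


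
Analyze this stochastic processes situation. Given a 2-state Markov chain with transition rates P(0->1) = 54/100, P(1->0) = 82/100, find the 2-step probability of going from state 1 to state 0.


Computing P^2 by matrix multiplication.
P = [[0.4600, 0.5400], [0.8200, 0.1800]]
After raising P to the power 2:
P^2(1,0) = 0.5248

0.5248


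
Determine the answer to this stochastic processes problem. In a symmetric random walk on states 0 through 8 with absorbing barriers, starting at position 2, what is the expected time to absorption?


For symmetric RW on 0,...,N with absorbing barriers, E(i) = i*(N-i)
E(2) = 2 * 6 = 12

12


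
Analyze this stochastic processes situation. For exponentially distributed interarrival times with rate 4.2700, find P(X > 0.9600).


P(X > t) = exp(-lambda * t)
= exp(-4.2700 * 0.9600)
= exp(-4.0992) = 0.0166

0.0166


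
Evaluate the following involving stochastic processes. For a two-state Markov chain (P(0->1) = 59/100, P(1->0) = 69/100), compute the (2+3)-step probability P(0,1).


P^5 = P^2 * P^3
Computing via matrix multiplication of the transition matrix.
Entry (0,1) of P^5 = 0.4617

0.4617


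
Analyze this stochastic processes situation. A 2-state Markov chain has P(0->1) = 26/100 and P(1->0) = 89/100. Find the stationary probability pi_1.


Stationary distribution: pi_0 = p10/(p01+p10), pi_1 = p01/(p01+p10)
p01 = 0.2600, p10 = 0.8900
pi_1 = 0.2261

0.2261


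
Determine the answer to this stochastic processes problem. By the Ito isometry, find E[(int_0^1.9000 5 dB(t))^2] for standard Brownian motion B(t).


By Ito isometry: E[(int f dB)^2] = int f^2 dt
= 5^2 * 1.9000
= 25 * 1.9000 = 47.5000

47.5000


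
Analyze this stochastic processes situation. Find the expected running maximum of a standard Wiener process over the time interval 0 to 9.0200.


E(max B(s)) = sqrt(2t/pi)
= sqrt(2*9.0200/pi)
= sqrt(5.7423)
= 2.3963

2.3963


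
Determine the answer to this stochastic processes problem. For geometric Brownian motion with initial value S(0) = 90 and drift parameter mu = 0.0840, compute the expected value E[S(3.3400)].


E[S(t)] = S(0) * exp(mu * t)
= 90 * exp(0.0840 * 3.3400)
= 90 * 1.3239
= 119.1484

119.1484


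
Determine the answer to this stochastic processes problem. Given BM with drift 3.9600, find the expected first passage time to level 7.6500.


Expected first passage time = a/mu
= 7.6500/3.9600
= 1.9318

1.9318


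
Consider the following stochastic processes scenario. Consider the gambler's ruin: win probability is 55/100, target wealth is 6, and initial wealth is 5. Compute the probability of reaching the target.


Gambler's ruin formula:
r = q/p = 0.4500/0.5500 = 0.8182
P(win) = (1 - r^i)/(1 - r^N)
= (1 - 0.8182^5)/(1 - 0.8182^6)
= 0.9048

0.9048


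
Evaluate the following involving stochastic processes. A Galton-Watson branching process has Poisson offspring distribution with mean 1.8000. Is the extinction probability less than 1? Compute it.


Since mu = 1.8000 > 1, extinction prob q < 1.
Solve s = exp(mu*(s-1)) iteratively.
q = 0.2676

0.2676


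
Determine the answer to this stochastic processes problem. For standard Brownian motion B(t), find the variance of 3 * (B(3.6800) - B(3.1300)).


Var(alpha*(B(t)-B(s))) = alpha^2 * (t-s)
= 3^2 * (3.6800 - 3.1300)
= 9 * 0.5500
= 4.9500

4.9500


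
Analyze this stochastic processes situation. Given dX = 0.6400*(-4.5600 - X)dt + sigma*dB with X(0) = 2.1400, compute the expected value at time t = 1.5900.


E[X(t)] = mu + (X(0) - mu)*exp(-theta*t)
= -4.5600 + (2.1400 - -4.5600)*exp(-0.6400*1.5900)
= -4.5600 + 6.7000 * 0.3615
= -2.1382

-2.1382


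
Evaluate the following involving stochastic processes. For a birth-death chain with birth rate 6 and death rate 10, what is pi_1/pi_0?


For birth-death process, pi_n/pi_0 = (lambda/mu)^n
= (6/10)^1
= 0.6000

0.6000


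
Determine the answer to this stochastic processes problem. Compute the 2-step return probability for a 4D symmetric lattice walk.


P(return in 2 steps) = P(reverse first step) = 1/(2d)
= 1/8
= 0.1250

0.1250


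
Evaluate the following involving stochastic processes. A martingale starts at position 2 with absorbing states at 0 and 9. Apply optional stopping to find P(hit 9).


By optional stopping theorem: E(M at tau) = M(0) = 2
P(hit 9)*9 + P(hit 0)*0 = 2
P(hit 9) = (2 - 0)/(9 - 0) = 2/9 = 0.2222

0.2222


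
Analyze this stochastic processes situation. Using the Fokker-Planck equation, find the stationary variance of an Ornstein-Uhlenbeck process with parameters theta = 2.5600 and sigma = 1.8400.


Stationary variance = sigma^2 / (2*theta)
= 1.8400^2 / (2*2.5600)
= 3.3856 / 5.1200
= 0.6613

0.6613


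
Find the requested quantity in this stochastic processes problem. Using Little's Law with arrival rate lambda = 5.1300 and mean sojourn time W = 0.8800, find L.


Little's Law: L = lambda * W
= 5.1300 * 0.8800
= 4.5144

4.5144


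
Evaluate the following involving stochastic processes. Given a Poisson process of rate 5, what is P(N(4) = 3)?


P(N(t)=k) = (lambda*t)^k * exp(-lambda*t) / k!
lambda*t = 20
= 20^3 * exp(-20) / 3!
= 8000 * 2.0612e-09 / 6
= 2.7482e-06

2.7482e-06


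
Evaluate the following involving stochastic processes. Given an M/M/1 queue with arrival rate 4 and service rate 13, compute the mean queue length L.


rho = 4/13 = 0.3077
L = rho/(1-rho)
= 0.3077/0.6923
= 0.4444

0.4444


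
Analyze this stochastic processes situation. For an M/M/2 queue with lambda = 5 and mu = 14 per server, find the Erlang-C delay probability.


a = lambda/mu = 0.3571
rho = a/c = 0.1786
Erlang-C formula applied:
C(c,a) = 0.0541

0.0541


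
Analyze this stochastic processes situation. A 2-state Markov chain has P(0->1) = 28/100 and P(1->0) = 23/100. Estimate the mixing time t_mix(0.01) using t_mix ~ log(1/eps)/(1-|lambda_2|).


lambda_2 = |1 - p01 - p10| = |1 - 0.2800 - 0.2300| = 0.4900
t_mix ~ log(1/eps)/(1 - |lambda_2|)
= log(100)/(1 - 0.4900) = 4.6052/0.5100
= 9.0297

9.0297


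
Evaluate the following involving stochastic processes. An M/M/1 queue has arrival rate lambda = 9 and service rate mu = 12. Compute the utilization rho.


rho = lambda/mu
= 9/12
= 0.7500

0.7500


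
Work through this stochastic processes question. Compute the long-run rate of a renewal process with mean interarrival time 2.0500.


Long-run renewal rate = 1/E(X)
= 1/2.0500
= 0.4878

0.4878


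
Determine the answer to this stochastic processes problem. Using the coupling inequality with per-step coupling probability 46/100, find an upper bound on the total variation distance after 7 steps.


TV distance bound <= (1-delta)^n
= (1 - 0.4600)^7
= 0.5400^7
= 0.0134

0.0134


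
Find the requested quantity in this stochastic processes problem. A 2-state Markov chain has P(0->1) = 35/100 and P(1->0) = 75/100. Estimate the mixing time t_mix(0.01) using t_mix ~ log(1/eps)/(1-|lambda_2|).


lambda_2 = |1 - p01 - p10| = |1 - 0.3500 - 0.7500| = 0.1000
t_mix ~ log(1/eps)/(1 - |lambda_2|)
= log(100)/(1 - 0.1000) = 4.6052/0.9000
= 5.1169

5.1169


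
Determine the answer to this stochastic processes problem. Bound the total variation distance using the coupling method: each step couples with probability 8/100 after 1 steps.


TV distance bound <= (1-delta)^n
= (1 - 0.0800)^1
= 0.9200^1
= 0.9200

0.9200


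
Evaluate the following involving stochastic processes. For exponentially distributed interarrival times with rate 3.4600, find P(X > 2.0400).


P(X > t) = exp(-lambda * t)
= exp(-3.4600 * 2.0400)
= exp(-7.0584) = 8.6015e-04

8.6015e-04


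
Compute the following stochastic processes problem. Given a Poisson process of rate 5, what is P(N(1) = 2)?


P(N(t)=k) = (lambda*t)^k * exp(-lambda*t) / k!
lambda*t = 5
= 5^2 * exp(-5) / 2!
= 25 * 0.0067 / 2
= 0.0842

0.0842


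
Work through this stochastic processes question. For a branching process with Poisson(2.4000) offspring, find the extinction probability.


Since mu = 2.4000 > 1, extinction prob q < 1.
Solve s = exp(mu*(s-1)) iteratively.
q = 0.1214

0.1214


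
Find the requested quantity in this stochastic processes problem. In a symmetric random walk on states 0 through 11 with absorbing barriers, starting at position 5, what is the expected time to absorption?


For symmetric RW on 0,...,N with absorbing barriers, E(i) = i*(N-i)
E(5) = 5 * 6 = 30

30


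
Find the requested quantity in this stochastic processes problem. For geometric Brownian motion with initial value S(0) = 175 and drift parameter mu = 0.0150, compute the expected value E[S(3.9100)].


E[S(t)] = S(0) * exp(mu * t)
= 175 * exp(0.0150 * 3.9100)
= 175 * 1.0604
= 185.5707

185.5707


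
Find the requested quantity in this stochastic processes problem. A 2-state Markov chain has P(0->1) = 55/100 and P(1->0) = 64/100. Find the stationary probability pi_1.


Stationary distribution: pi_0 = p10/(p01+p10), pi_1 = p01/(p01+p10)
p01 = 0.5500, p10 = 0.6400
pi_1 = 0.4622

0.4622


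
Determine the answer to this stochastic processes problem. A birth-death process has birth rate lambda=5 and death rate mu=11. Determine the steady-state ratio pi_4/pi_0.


For birth-death process, pi_n/pi_0 = (lambda/mu)^n
= (5/11)^4
= 0.0427

0.0427


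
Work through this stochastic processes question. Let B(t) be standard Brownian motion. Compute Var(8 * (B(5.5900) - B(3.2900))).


Var(alpha*(B(t)-B(s))) = alpha^2 * (t-s)
= 8^2 * (5.5900 - 3.2900)
= 64 * 2.3000
= 147.2000

147.2000


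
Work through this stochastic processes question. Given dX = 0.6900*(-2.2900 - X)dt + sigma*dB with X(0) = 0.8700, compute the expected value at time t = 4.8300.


E[X(t)] = mu + (X(0) - mu)*exp(-theta*t)
= -2.2900 + (0.8700 - -2.2900)*exp(-0.6900*4.8300)
= -2.2900 + 3.1600 * 0.0357
= -2.1772

-2.1772


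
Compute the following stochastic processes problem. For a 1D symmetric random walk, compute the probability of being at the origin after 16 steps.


P(S(16) = 0) = C(16,8) / 4^8
= 12870 / 65536
= 0.1964

0.1964


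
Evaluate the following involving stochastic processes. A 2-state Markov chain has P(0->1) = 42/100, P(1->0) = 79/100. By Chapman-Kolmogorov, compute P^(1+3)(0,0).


P^4 = P^1 * P^3
Computing via matrix multiplication of the transition matrix.
Entry (0,0) of P^4 = 0.6536

0.6536


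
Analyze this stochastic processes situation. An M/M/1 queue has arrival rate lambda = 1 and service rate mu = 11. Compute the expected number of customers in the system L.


rho = 1/11 = 0.0909
L = rho/(1-rho)
= 0.0909/0.9091
= 0.1000

0.1000


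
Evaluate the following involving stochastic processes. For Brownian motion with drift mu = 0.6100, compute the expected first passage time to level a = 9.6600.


Expected first passage time = a/mu
= 9.6600/0.6100
= 15.8361

15.8361


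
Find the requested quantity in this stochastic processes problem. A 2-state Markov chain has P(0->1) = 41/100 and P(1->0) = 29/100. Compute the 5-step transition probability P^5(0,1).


Computing P^5 by matrix multiplication.
P = [[0.5900, 0.4100], [0.2900, 0.7100]]
After raising P to the power 5:
P^5(0,1) = 0.5843

0.5843


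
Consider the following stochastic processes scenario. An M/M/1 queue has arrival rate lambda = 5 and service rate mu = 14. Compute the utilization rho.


rho = lambda/mu
= 5/14
= 0.3571

0.3571


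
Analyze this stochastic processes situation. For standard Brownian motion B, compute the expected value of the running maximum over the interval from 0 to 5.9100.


E(max B(s)) = sqrt(2t/pi)
= sqrt(2*5.9100/pi)
= sqrt(3.7624)
= 1.9397

1.9397


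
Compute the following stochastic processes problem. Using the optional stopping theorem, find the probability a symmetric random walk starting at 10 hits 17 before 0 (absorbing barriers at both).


By optional stopping theorem: E(M at tau) = M(0) = 10
P(hit 17)*17 + P(hit 0)*0 = 10
P(hit 17) = (10 - 0)/(17 - 0) = 10/17 = 0.5882

0.5882


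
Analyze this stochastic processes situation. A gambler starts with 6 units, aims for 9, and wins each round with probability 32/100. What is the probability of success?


Gambler's ruin formula:
r = q/p = 0.6800/0.3200 = 2.1250
P(win) = (1 - r^i)/(1 - r^N)
= (1 - 2.1250^6)/(1 - 2.1250^9)
= 0.1032

0.1032


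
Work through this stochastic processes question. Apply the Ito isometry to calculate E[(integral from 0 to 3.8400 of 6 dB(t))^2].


By Ito isometry: E[(int f dB)^2] = int f^2 dt
= 6^2 * 3.8400
= 36 * 3.8400 = 138.2400

138.2400


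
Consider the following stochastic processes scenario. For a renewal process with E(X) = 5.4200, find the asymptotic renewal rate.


Long-run renewal rate = 1/E(X)
= 1/5.4200
= 0.1845

0.1845


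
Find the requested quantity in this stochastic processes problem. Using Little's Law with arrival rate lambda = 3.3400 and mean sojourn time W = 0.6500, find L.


Little's Law: L = lambda * W
= 3.3400 * 0.6500
= 2.1710

2.1710


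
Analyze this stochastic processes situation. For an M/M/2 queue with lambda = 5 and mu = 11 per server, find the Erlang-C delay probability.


a = lambda/mu = 0.4545
rho = a/c = 0.2273
Erlang-C formula applied:
C(c,a) = 0.0842

0.0842


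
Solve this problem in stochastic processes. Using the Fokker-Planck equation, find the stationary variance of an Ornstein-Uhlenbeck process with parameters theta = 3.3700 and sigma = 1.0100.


Stationary variance = sigma^2 / (2*theta)
= 1.0100^2 / (2*3.3700)
= 1.0201 / 6.7400
= 0.1514

0.1514


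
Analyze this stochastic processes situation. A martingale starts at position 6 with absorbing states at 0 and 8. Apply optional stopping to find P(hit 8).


By optional stopping theorem: E(M at tau) = M(0) = 6
P(hit 8)*8 + P(hit 0)*0 = 6
P(hit 8) = (6 - 0)/(8 - 0) = 3/4 = 0.7500

0.7500


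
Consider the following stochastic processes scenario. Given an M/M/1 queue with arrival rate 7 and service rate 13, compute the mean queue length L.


rho = 7/13 = 0.5385
L = rho/(1-rho)
= 0.5385/0.4615
= 1.1667

1.1667


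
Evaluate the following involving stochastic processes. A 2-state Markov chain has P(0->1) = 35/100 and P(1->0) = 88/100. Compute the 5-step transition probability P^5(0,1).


Computing P^5 by matrix multiplication.
P = [[0.6500, 0.3500], [0.8800, 0.1200]]
After raising P to the power 5:
P^5(0,1) = 0.2847

0.2847


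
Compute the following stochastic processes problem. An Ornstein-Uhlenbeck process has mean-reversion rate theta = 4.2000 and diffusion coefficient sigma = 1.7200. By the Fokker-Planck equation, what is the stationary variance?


Stationary variance = sigma^2 / (2*theta)
= 1.7200^2 / (2*4.2000)
= 2.9584 / 8.4000
= 0.3522

0.3522


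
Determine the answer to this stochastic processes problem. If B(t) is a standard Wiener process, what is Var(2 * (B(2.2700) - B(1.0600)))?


Var(alpha*(B(t)-B(s))) = alpha^2 * (t-s)
= 2^2 * (2.2700 - 1.0600)
= 4 * 1.2100
= 4.8400

4.8400


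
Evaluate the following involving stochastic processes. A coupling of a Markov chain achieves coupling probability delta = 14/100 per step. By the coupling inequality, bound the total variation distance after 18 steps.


TV distance bound <= (1-delta)^n
= (1 - 0.1400)^18
= 0.8600^18
= 0.0662

0.0662


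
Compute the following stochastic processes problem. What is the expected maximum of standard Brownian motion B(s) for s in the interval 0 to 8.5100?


E(max B(s)) = sqrt(2t/pi)
= sqrt(2*8.5100/pi)
= sqrt(5.4176)
= 2.3276

2.3276


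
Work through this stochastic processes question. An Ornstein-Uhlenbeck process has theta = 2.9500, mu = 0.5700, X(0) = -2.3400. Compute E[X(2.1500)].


E[X(t)] = mu + (X(0) - mu)*exp(-theta*t)
= 0.5700 + (-2.3400 - 0.5700)*exp(-2.9500*2.1500)
= 0.5700 + -2.9100 * 0.0018
= 0.5649

0.5649


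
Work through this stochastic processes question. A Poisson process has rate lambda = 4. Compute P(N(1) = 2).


P(N(t)=k) = (lambda*t)^k * exp(-lambda*t) / k!
lambda*t = 4
= 4^2 * exp(-4) / 2!
= 16 * 0.0183 / 2
= 0.1465

0.1465


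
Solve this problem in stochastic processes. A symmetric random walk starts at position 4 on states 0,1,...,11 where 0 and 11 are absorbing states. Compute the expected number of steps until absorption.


For symmetric RW on 0,...,N with absorbing barriers, E(i) = i*(N-i)
E(4) = 4 * 7 = 28

28


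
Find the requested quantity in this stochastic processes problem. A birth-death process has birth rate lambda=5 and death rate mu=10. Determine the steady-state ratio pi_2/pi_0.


For birth-death process, pi_n/pi_0 = (lambda/mu)^n
= (5/10)^2
= 0.2500

0.2500


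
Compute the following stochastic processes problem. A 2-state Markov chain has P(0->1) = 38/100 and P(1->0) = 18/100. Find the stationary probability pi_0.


Stationary distribution: pi_0 = p10/(p01+p10), pi_1 = p01/(p01+p10)
p01 = 0.3800, p10 = 0.1800
pi_0 = 0.3214

0.3214


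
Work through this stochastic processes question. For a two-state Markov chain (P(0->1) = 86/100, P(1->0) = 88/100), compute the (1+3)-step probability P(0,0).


P^4 = P^1 * P^3
Computing via matrix multiplication of the transition matrix.
Entry (0,0) of P^4 = 0.6540

0.6540


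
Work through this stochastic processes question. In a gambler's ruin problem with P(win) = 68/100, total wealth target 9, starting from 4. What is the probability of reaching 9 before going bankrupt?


Gambler's ruin formula:
r = q/p = 0.3200/0.6800 = 0.4706
P(win) = (1 - r^i)/(1 - r^N)
= (1 - 0.4706^4)/(1 - 0.4706^9)
= 0.9520

0.9520


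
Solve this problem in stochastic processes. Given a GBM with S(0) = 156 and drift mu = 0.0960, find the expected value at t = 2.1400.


E[S(t)] = S(0) * exp(mu * t)
= 156 * exp(0.0960 * 2.1400)
= 156 * 1.2281
= 191.5782

191.5782


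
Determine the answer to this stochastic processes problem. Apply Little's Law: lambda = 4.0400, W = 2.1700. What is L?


Little's Law: L = lambda * W
= 4.0400 * 2.1700
= 8.7668

8.7668


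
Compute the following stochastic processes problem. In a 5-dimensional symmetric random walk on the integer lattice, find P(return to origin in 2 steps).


P(return in 2 steps) = P(reverse first step) = 1/(2d)
= 1/10
= 0.1000

0.1000


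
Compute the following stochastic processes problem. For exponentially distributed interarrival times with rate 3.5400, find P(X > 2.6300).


P(X > t) = exp(-lambda * t)
= exp(-3.5400 * 2.6300)
= exp(-9.3102) = 9.0496e-05

9.0496e-05


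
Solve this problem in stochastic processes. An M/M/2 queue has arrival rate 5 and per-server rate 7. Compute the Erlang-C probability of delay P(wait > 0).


a = lambda/mu = 0.7143
rho = a/c = 0.3571
Erlang-C formula applied:
C(c,a) = 0.1880

0.1880


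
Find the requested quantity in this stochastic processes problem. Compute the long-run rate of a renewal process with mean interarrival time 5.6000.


Long-run renewal rate = 1/E(X)
= 1/5.6000
= 0.1786

0.1786


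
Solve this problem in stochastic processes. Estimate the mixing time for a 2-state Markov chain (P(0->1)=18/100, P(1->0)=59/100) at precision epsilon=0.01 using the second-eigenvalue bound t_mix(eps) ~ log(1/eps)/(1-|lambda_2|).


lambda_2 = |1 - p01 - p10| = |1 - 0.1800 - 0.5900| = 0.2300
t_mix ~ log(1/eps)/(1 - |lambda_2|)
= log(100)/(1 - 0.2300) = 4.6052/0.7700
= 5.9807

5.9807


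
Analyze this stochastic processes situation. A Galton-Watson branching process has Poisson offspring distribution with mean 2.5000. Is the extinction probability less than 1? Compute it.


Since mu = 2.5000 > 1, extinction prob q < 1.
Solve s = exp(mu*(s-1)) iteratively.
q = 0.1074

0.1074
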